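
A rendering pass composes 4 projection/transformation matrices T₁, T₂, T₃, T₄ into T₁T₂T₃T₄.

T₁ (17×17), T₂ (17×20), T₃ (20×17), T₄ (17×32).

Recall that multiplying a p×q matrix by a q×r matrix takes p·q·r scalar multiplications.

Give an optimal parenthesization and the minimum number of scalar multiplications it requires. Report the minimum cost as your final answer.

19941

Adjacent pairs: T₁T₂ = 17·17·20 = 5780; T₂T₃ = 17·20·17 = 5780; T₃T₄ = 20·17·32 = 10880.
Length 3: T₁..T₃: k=1: 0+5780+17·17·17=10693; k=2: 5780+0+17·20·17=11560 → min 10693 | T₂..T₄: k=2: 0+10880+17·20·32=21760; k=3: 5780+0+17·17·32=15028 → min 15028.
Length 4: T₁..T₄: k=1: 0+15028+17·17·32=24276; k=2: 5780+10880+17·20·32=27540; k=3: 10693+0+17·17·32=19941 → min 19941.
Optimal parenthesization: ((T₁(T₂T₃))T₄) with cost 19941.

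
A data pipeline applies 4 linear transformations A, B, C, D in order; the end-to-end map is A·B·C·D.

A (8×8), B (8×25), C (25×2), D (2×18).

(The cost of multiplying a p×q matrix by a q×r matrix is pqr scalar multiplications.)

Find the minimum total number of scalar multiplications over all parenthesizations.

Adjacent pairs: AB = 8·8·25 = 1600; BC = 8·25·2 = 400; CD = 25·2·18 = 900.
Length 3: A..C: k=1: 0+400+8·8·2=528; k=2: 1600+0+8·25·2=2000 → min 528 | B..D: k=2: 0+900+8·25·18=4500; k=3: 400+0+8·2·18=688 → min 688.
Length 4: A..D: k=1: 0+688+8·8·18=1840; k=2: 1600+900+8·25·18=6100; k=3: 528+0+8·2·18=816 → min 816.
Optimal order: ((A·(B·C))·D) with cost 816.

816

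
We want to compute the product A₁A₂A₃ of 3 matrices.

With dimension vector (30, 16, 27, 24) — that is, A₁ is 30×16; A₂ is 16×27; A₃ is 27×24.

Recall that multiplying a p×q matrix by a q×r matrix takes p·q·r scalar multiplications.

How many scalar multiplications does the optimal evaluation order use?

21888

Order (A₁(A₂A₃)): (A₂A₃): 16×27 by 27×24 → 16×24, cost 16·27·24 = 10368; (A₁(A₂A₃)): 30×16 by 16×24 → 30×24, cost 30·16·24 = 11520; cumulative 21888. Total 21888.
Order ((A₁A₂)A₃): (A₁A₂): 30×16 by 16×27 → 30×27, cost 30·16·27 = 12960; ((A₁A₂)A₃): 30×27 by 27×24 → 30×24, cost 30·27·24 = 19440; cumulative 32400. Total 32400.
Minimum: 21888.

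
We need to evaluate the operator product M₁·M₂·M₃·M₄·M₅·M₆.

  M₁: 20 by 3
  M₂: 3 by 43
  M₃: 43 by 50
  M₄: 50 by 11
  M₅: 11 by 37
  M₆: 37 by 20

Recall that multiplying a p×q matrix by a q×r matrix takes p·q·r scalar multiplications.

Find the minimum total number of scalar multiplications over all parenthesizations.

Adjacent pairs: M₁M₂ = 20·3·43 = 2580; M₂M₃ = 3·43·50 = 6450; M₃M₄ = 43·50·11 = 23650; M₄M₅ = 50·11·37 = 20350; M₅M₆ = 11·37·20 = 8140.
Length 3: M₁..M₃: k=1: 0+6450+20·3·50=9450; k=2: 2580+0+20·43·50=45580 → min 9450 | M₂..M₄: k=2: 0+23650+3·43·11=25069; k=3: 6450+0+3·50·11=8100 → min 8100 | M₃..M₅: k=3: 0+20350+43·50·37=99900; k=4: 23650+0+43·11·37=41151 → min 41151 | M₄..M₆: k=4: 0+8140+50·11·20=19140; k=5: 20350+0+50·37·20=57350 → min 19140.
Length 4: M₁..M₄: k=1: 0+8100+20·3·11=8760; k=2: 2580+23650+20·43·11=35690; k=3: 9450+0+20·50·11=20450 → min 8760 | M₂..M₅: k=2: 0+41151+3·43·37=45924; k=3: 6450+20350+3·50·37=32350; k=4: 8100+0+3·11·37=9321 → min 9321 | M₃..M₆: k=3: 0+19140+43·50·20=62140; k=4: 23650+8140+43·11·20=41250; k=5: 41151+0+43·37·20=72971 → min 41250.
Length 5: M₁..M₅: k=1: 0+9321+20·3·37=11541; k=2: 2580+41151+20·43·37=75551; k=3: 9450+20350+20·50·37=66800; k=4: 8760+0+20·11·37=16900 → min 11541 | M₂..M₆: k=2: 0+41250+3·43·20=43830; k=3: 6450+19140+3·50·20=28590; k=4: 8100+8140+3·11·20=16900; k=5: 9321+0+3·37·20=11541 → min 11541.
Length 6: M₁..M₆: k=1: 0+11541+20·3·20=12741; k=2: 2580+41250+20·43·20=61030; k=3: 9450+19140+20·50·20=48590; k=4: 8760+8140+20·11·20=21300; k=5: 11541+0+20·37·20=26341 → min 12741.
Optimal order: (M₁·((((M₂·M₃)·M₄)·M₅)·M₆)) with cost 12741.

12741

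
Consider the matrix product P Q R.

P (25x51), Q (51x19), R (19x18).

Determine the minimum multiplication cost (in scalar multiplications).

Order (P (Q R)): (Q R): 51×19 by 19×18 → 51×18, cost 51·19·18 = 17442; (P (Q R)): 25×51 by 51×18 → 25×18, cost 25·51·18 = 22950; cumulative 40392. Total 40392.
Order ((P Q) R): (P Q): 25×51 by 51×19 → 25×19, cost 25·51·19 = 24225; ((P Q) R): 25×19 by 19×18 → 25×18, cost 25·19·18 = 8550; cumulative 32775. Total 32775.
Minimum: 32775.

32775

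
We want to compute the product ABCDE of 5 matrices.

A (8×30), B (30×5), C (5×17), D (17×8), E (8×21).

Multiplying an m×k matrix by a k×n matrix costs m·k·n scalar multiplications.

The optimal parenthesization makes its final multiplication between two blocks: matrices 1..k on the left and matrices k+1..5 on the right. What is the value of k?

Adjacent pairs: AB = 8·30·5 = 1200; BC = 30·5·17 = 2550; CD = 5·17·8 = 680; DE = 17·8·21 = 2856.
Length 3: A..C: k=1: 0+2550+8·30·17=6630; k=2: 1200+0+8·5·17=1880 → min 1880 | B..D: k=2: 0+680+30·5·8=1880; k=3: 2550+0+30·17·8=6630 → min 1880 | C..E: k=3: 0+2856+5·17·21=4641; k=4: 680+0+5·8·21=1520 → min 1520.
Length 4: A..D: k=1: 0+1880+8·30·8=3800; k=2: 1200+680+8·5·8=2200; k=3: 1880+0+8·17·8=2968 → min 2200 | B..E: k=2: 0+1520+30·5·21=4670; k=3: 2550+2856+30·17·21=16116; k=4: 1880+0+30·8·21=6920 → min 4670.
Top-level splits: k=1: (A..A)·(B..E) → 0+4670+8·30·21 = 9710; k=2: (A..B)·(C..E) → 1200+1520+8·5·21 = 3560; k=3: (A..C)·(D..E) → 1880+2856+8·17·21 = 7592; k=4: (A..D)·(E..E) → 2200+0+8·8·21 = 3544.
Best split is after D, i.e. k = 4.

4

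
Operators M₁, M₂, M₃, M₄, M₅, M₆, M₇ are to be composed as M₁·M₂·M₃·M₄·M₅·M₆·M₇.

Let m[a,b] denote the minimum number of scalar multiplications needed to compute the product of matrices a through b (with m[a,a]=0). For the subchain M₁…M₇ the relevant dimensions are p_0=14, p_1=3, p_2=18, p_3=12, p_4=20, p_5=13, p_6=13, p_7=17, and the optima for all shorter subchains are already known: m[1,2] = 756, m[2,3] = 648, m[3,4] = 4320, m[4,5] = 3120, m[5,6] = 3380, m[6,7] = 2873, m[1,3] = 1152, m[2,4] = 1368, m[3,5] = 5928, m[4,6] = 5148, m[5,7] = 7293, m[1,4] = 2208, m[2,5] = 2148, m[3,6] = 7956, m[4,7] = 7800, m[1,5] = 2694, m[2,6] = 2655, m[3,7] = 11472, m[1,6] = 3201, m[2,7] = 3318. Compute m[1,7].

m[1,7] = min over k∈[1,6] of m[1,k]+m[k+1,7]+p_{0}·p_k·p_{7}.
k=1: 0 + 3318 + 14·3·17 = 4032; k=2: 756 + 11472 + 14·18·17 = 16512; k=3: 1152 + 7800 + 14·12·17 = 11808; k=4: 2208 + 7293 + 14·20·17 = 14261; k=5: 2694 + 2873 + 14·13·17 = 8661; k=6: 3201 + 0 + 14·13·17 = 6295.
Minimum: 4032 at k=1.

4032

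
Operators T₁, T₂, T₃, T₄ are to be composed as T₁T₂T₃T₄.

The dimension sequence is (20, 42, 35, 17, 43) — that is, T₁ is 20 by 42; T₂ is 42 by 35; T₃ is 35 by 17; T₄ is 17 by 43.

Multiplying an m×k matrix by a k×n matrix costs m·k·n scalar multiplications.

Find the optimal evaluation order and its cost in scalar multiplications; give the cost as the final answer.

53890

Adjacent pairs: T₁T₂ = 20·42·35 = 29400; T₂T₃ = 42·35·17 = 24990; T₃T₄ = 35·17·43 = 25585.
Length 3: T₁..T₃: k=1: 0+24990+20·42·17=39270; k=2: 29400+0+20·35·17=41300 → min 39270 | T₂..T₄: k=2: 0+25585+42·35·43=88795; k=3: 24990+0+42·17·43=55692 → min 55692.
Length 4: T₁..T₄: k=1: 0+55692+20·42·43=91812; k=2: 29400+25585+20·35·43=85085; k=3: 39270+0+20·17·43=53890 → min 53890.
Optimal parenthesization: ((T₁(T₂T₃))T₄) with cost 53890.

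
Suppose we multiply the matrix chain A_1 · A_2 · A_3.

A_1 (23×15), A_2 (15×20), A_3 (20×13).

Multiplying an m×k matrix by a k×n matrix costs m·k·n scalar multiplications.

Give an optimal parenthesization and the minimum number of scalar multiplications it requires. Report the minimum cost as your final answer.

8385

(A_1 · (A_2 · A_3)): cost 8385.
((A_1 · A_2) · A_3): cost 12880.
Optimal: (A_1 · (A_2 · A_3)) with cost 8385.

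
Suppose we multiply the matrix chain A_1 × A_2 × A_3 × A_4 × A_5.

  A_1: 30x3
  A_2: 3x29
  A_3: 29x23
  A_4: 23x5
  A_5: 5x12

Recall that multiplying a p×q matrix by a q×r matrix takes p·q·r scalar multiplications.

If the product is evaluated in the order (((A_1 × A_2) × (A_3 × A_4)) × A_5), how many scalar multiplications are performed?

12095

(A_1 × A_2): 30×3 by 3×29 → 30×29, cost 30·3·29 = 2610
(A_3 × A_4): 29×23 by 23×5 → 29×5, cost 29·23·5 = 3335
((A_1 × A_2) × (A_3 × A_4)): 30×29 by 29×5 → 30×5, cost 30·29·5 = 4350; cumulative 10295
(((A_1 × A_2) × (A_3 × A_4)) × A_5): 30×5 by 5×12 → 30×12, cost 30·5·12 = 1800; cumulative 12095
Total: 12095 scalar multiplications.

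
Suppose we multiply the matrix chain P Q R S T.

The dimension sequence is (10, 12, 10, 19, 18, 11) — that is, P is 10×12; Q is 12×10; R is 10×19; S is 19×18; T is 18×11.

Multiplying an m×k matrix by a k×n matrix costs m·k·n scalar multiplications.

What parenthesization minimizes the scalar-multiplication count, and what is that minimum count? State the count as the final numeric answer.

Adjacent pairs: PQ = 10·12·10 = 1200; QR = 12·10·19 = 2280; RS = 10·19·18 = 3420; ST = 19·18·11 = 3762.
Length 3: P..R: k=1: 0+2280+10·12·19=4560; k=2: 1200+0+10·10·19=3100 → min 3100 | Q..S: k=2: 0+3420+12·10·18=5580; k=3: 2280+0+12·19·18=6384 → min 5580 | R..T: k=3: 0+3762+10·19·11=5852; k=4: 3420+0+10·18·11=5400 → min 5400.
Length 4: P..S: k=1: 0+5580+10·12·18=7740; k=2: 1200+3420+10·10·18=6420; k=3: 3100+0+10·19·18=6520 → min 6420 | Q..T: k=2: 0+5400+12·10·11=6720; k=3: 2280+3762+12·19·11=8550; k=4: 5580+0+12·18·11=7956 → min 6720.
Length 5: P..T: k=1: 0+6720+10·12·11=8040; k=2: 1200+5400+10·10·11=7700; k=3: 3100+3762+10·19·11=8952; k=4: 6420+0+10·18·11=8400 → min 7700.
Optimal parenthesization: ((P Q) ((R S) T)) with cost 7700.

7700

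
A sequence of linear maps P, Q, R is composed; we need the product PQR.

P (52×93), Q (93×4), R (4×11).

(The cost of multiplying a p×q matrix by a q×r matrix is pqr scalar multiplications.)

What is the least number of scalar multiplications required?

Order (P(QR)): (QR): 93×4 by 4×11 → 93×11, cost 93·4·11 = 4092; (P(QR)): 52×93 by 93×11 → 52×11, cost 52·93·11 = 53196; cumulative 57288. Total 57288.
Order ((PQ)R): (PQ): 52×93 by 93×4 → 52×4, cost 52·93·4 = 19344; ((PQ)R): 52×4 by 4×11 → 52×11, cost 52·4·11 = 2288; cumulative 21632. Total 21632.
Minimum: 21632.

21632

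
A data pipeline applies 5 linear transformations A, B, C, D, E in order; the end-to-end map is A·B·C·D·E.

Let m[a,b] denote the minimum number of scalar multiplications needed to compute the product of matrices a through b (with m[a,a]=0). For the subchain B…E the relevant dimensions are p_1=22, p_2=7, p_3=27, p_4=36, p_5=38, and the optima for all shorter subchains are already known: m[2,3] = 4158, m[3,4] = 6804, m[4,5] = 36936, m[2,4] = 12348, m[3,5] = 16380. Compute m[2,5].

22232

m[2,5] = min over k∈[2,4] of m[2,k]+m[k+1,5]+p_{1}·p_k·p_{5}.
k=2: 0 + 16380 + 22·7·38 = 22232; k=3: 4158 + 36936 + 22·27·38 = 63666; k=4: 12348 + 0 + 22·36·38 = 42444.
Minimum: 22232 at k=2.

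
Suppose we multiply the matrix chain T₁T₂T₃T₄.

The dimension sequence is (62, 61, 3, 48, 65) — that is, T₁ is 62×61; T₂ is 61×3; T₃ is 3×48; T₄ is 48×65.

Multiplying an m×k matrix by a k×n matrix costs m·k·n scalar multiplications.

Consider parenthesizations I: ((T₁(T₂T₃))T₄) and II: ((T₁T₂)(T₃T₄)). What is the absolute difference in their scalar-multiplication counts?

350964

Order I = ((T₁(T₂T₃))T₄): (T₂T₃): 61×3 by 3×48 → 61×48, cost 61·3·48 = 8784; (T₁(T₂T₃)): 62×61 by 61×48 → 62×48, cost 62·61·48 = 181536; cumulative 190320; ((T₁(T₂T₃))T₄): 62×48 by 48×65 → 62×65, cost 62·48·65 = 193440; cumulative 383760. Total 383760.
Order II = ((T₁T₂)(T₃T₄)): (T₁T₂): 62×61 by 61×3 → 62×3, cost 62·61·3 = 11346; (T₃T₄): 3×48 by 48×65 → 3×65, cost 3·48·65 = 9360; ((T₁T₂)(T₃T₄)): 62×3 by 3×65 → 62×65, cost 62·3·65 = 12090; cumulative 32796. Total 32796.
Difference: |383760 − 32796| = 350964.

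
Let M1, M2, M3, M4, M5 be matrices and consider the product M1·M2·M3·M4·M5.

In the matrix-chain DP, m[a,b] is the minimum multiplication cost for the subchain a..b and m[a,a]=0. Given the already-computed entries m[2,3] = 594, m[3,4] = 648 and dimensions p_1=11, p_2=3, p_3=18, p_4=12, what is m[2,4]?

1044

m[2,4] = min over k∈[2,3] of m[2,k]+m[k+1,4]+p_{1}·p_k·p_{4}.
k=2: 0 + 648 + 11·3·12 = 1044; k=3: 594 + 0 + 11·18·12 = 2970.
Minimum: 1044 at k=2.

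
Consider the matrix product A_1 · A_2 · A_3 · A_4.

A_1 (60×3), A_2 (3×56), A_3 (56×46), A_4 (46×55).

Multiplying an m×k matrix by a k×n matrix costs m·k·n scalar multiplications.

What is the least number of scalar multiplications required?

Adjacent pairs: A_1A_2 = 60·3·56 = 10080; A_2A_3 = 3·56·46 = 7728; A_3A_4 = 56·46·55 = 141680.
Length 3: A_1..A_3: k=1: 0+7728+60·3·46=16008; k=2: 10080+0+60·56·46=164640 → min 16008 | A_2..A_4: k=2: 0+141680+3·56·55=150920; k=3: 7728+0+3·46·55=15318 → min 15318.
Length 4: A_1..A_4: k=1: 0+15318+60·3·55=25218; k=2: 10080+141680+60·56·55=336560; k=3: 16008+0+60·46·55=167808 → min 25218.
Optimal order: (A_1 · ((A_2 · A_3) · A_4)) with cost 25218.

25218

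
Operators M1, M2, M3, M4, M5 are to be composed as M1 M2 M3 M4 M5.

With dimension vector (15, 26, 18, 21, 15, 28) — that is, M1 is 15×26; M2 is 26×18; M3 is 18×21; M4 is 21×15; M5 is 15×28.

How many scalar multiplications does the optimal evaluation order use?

23040

Adjacent pairs: M1M2 = 15·26·18 = 7020; M2M3 = 26·18·21 = 9828; M3M4 = 18·21·15 = 5670; M4M5 = 21·15·28 = 8820.
Length 3: M1..M3: k=1: 0+9828+15·26·21=18018; k=2: 7020+0+15·18·21=12690 → min 12690 | M2..M4: k=2: 0+5670+26·18·15=12690; k=3: 9828+0+26·21·15=18018 → min 12690 | M3..M5: k=3: 0+8820+18·21·28=19404; k=4: 5670+0+18·15·28=13230 → min 13230.
Length 4: M1..M4: k=1: 0+12690+15·26·15=18540; k=2: 7020+5670+15·18·15=16740; k=3: 12690+0+15·21·15=17415 → min 16740 | M2..M5: k=2: 0+13230+26·18·28=26334; k=3: 9828+8820+26·21·28=33936; k=4: 12690+0+26·15·28=23610 → min 23610.
Length 5: M1..M5: k=1: 0+23610+15·26·28=34530; k=2: 7020+13230+15·18·28=27810; k=3: 12690+8820+15·21·28=30330; k=4: 16740+0+15·15·28=23040 → min 23040.
Optimal order: (((M1 M2) (M3 M4)) M5) with cost 23040.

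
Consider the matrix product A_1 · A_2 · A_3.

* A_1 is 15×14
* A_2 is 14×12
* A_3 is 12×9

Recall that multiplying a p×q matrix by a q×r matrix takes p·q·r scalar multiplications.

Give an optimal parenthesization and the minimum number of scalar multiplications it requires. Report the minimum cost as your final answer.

3402

(A_1 · (A_2 · A_3)): cost 3402.
((A_1 · A_2) · A_3): cost 4140.
Optimal: (A_1 · (A_2 · A_3)) with cost 3402.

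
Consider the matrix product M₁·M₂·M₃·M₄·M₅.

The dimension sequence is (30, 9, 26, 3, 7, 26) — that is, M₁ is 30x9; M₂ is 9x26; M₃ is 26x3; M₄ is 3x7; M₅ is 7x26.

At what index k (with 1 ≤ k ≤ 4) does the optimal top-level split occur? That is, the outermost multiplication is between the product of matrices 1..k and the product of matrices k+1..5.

Adjacent pairs: M₁M₂ = 30·9·26 = 7020; M₂M₃ = 9·26·3 = 702; M₃M₄ = 26·3·7 = 546; M₄M₅ = 3·7·26 = 546.
Length 3: M₁..M₃: k=1: 0+702+30·9·3=1512; k=2: 7020+0+30·26·3=9360 → min 1512 | M₂..M₄: k=2: 0+546+9·26·7=2184; k=3: 702+0+9·3·7=891 → min 891 | M₃..M₅: k=3: 0+546+26·3·26=2574; k=4: 546+0+26·7·26=5278 → min 2574.
Length 4: M₁..M₄: k=1: 0+891+30·9·7=2781; k=2: 7020+546+30·26·7=13026; k=3: 1512+0+30·3·7=2142 → min 2142 | M₂..M₅: k=2: 0+2574+9·26·26=8658; k=3: 702+546+9·3·26=1950; k=4: 891+0+9·7·26=2529 → min 1950.
Top-level splits: k=1: (M₁..M₁)·(M₂..M₅) → 0+1950+30·9·26 = 8970; k=2: (M₁..M₂)·(M₃..M₅) → 7020+2574+30·26·26 = 29874; k=3: (M₁..M₃)·(M₄..M₅) → 1512+546+30·3·26 = 4398; k=4: (M₁..M₄)·(M₅..M₅) → 2142+0+30·7·26 = 7602.
Best split is after M₃, i.e. k = 3.

3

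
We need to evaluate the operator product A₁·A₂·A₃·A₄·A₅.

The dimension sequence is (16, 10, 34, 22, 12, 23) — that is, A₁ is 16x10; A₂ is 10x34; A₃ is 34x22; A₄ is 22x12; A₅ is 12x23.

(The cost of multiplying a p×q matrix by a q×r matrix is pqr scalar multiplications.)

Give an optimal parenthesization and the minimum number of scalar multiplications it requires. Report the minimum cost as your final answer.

Adjacent pairs: A₁A₂ = 16·10·34 = 5440; A₂A₃ = 10·34·22 = 7480; A₃A₄ = 34·22·12 = 8976; A₄A₅ = 22·12·23 = 6072.
Length 3: A₁..A₃: k=1: 0+7480+16·10·22=11000; k=2: 5440+0+16·34·22=17408 → min 11000 | A₂..A₄: k=2: 0+8976+10·34·12=13056; k=3: 7480+0+10·22·12=10120 → min 10120 | A₃..A₅: k=3: 0+6072+34·22·23=23276; k=4: 8976+0+34·12·23=18360 → min 18360.
Length 4: A₁..A₄: k=1: 0+10120+16·10·12=12040; k=2: 5440+8976+16·34·12=20944; k=3: 11000+0+16·22·12=15224 → min 12040 | A₂..A₅: k=2: 0+18360+10·34·23=26180; k=3: 7480+6072+10·22·23=18612; k=4: 10120+0+10·12·23=12880 → min 12880.
Length 5: A₁..A₅: k=1: 0+12880+16·10·23=16560; k=2: 5440+18360+16·34·23=36312; k=3: 11000+6072+16·22·23=25168; k=4: 12040+0+16·12·23=16456 → min 16456.
Optimal parenthesization: ((A₁·((A₂·A₃)·A₄))·A₅) with cost 16456.

16456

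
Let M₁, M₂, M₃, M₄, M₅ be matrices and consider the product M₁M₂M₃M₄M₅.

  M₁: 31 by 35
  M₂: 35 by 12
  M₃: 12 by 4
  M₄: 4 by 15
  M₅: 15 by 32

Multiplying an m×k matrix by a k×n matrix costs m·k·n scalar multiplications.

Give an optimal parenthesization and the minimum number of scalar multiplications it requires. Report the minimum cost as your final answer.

11908

Adjacent pairs: M₁M₂ = 31·35·12 = 13020; M₂M₃ = 35·12·4 = 1680; M₃M₄ = 12·4·15 = 720; M₄M₅ = 4·15·32 = 1920.
Length 3: M₁..M₃: k=1: 0+1680+31·35·4=6020; k=2: 13020+0+31·12·4=14508 → min 6020 | M₂..M₄: k=2: 0+720+35·12·15=7020; k=3: 1680+0+35·4·15=3780 → min 3780 | M₃..M₅: k=3: 0+1920+12·4·32=3456; k=4: 720+0+12·15·32=6480 → min 3456.
Length 4: M₁..M₄: k=1: 0+3780+31·35·15=20055; k=2: 13020+720+31·12·15=19320; k=3: 6020+0+31·4·15=7880 → min 7880 | M₂..M₅: k=2: 0+3456+35·12·32=16896; k=3: 1680+1920+35·4·32=8080; k=4: 3780+0+35·15·32=20580 → min 8080.
Length 5: M₁..M₅: k=1: 0+8080+31·35·32=42800; k=2: 13020+3456+31·12·32=28380; k=3: 6020+1920+31·4·32=11908; k=4: 7880+0+31·15·32=22760 → min 11908.
Optimal parenthesization: ((M₁(M₂M₃))(M₄M₅)) with cost 11908.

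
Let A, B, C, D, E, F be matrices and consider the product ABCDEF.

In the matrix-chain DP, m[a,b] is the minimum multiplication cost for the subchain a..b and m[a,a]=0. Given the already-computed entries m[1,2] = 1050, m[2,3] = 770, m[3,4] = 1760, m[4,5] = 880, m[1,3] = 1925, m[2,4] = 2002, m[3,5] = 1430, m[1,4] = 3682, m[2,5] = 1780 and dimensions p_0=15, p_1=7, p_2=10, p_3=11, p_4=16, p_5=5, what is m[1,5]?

2305

m[1,5] = min over k∈[1,4] of m[1,k]+m[k+1,5]+p_{0}·p_k·p_{5}.
k=1: 0 + 1780 + 15·7·5 = 2305; k=2: 1050 + 1430 + 15·10·5 = 3230; k=3: 1925 + 880 + 15·11·5 = 3630; k=4: 3682 + 0 + 15·16·5 = 4882.
Minimum: 2305 at k=1.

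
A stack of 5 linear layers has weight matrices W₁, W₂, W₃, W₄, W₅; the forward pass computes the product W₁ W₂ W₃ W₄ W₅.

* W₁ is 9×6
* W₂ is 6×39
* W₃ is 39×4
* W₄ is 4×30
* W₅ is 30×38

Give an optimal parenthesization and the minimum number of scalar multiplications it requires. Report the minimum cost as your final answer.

Adjacent pairs: W₁W₂ = 9·6·39 = 2106; W₂W₃ = 6·39·4 = 936; W₃W₄ = 39·4·30 = 4680; W₄W₅ = 4·30·38 = 4560.
Length 3: W₁..W₃: k=1: 0+936+9·6·4=1152; k=2: 2106+0+9·39·4=3510 → min 1152 | W₂..W₄: k=2: 0+4680+6·39·30=11700; k=3: 936+0+6·4·30=1656 → min 1656 | W₃..W₅: k=3: 0+4560+39·4·38=10488; k=4: 4680+0+39·30·38=49140 → min 10488.
Length 4: W₁..W₄: k=1: 0+1656+9·6·30=3276; k=2: 2106+4680+9·39·30=17316; k=3: 1152+0+9·4·30=2232 → min 2232 | W₂..W₅: k=2: 0+10488+6·39·38=19380; k=3: 936+4560+6·4·38=6408; k=4: 1656+0+6·30·38=8496 → min 6408.
Length 5: W₁..W₅: k=1: 0+6408+9·6·38=8460; k=2: 2106+10488+9·39·38=25932; k=3: 1152+4560+9·4·38=7080; k=4: 2232+0+9·30·38=12492 → min 7080.
Optimal parenthesization: ((W₁ (W₂ W₃)) (W₄ W₅)) with cost 7080.

7080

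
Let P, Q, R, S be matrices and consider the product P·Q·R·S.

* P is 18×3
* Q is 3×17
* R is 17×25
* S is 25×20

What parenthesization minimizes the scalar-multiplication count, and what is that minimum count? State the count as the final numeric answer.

Adjacent pairs: PQ = 18·3·17 = 918; QR = 3·17·25 = 1275; RS = 17·25·20 = 8500.
Length 3: P..R: k=1: 0+1275+18·3·25=2625; k=2: 918+0+18·17·25=8568 → min 2625 | Q..S: k=2: 0+8500+3·17·20=9520; k=3: 1275+0+3·25·20=2775 → min 2775.
Length 4: P..S: k=1: 0+2775+18·3·20=3855; k=2: 918+8500+18·17·20=15538; k=3: 2625+0+18·25·20=11625 → min 3855.
Optimal parenthesization: (P·((Q·R)·S)) with cost 3855.

3855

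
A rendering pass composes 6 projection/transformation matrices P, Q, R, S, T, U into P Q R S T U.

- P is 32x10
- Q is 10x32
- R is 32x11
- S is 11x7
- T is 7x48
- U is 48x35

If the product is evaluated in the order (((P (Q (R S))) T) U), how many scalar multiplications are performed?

71456

(R S): 32×11 by 11×7 → 32×7, cost 32·11·7 = 2464
(Q (R S)): 10×32 by 32×7 → 10×7, cost 10·32·7 = 2240; cumulative 4704
(P (Q (R S))): 32×10 by 10×7 → 32×7, cost 32·10·7 = 2240; cumulative 6944
((P (Q (R S))) T): 32×7 by 7×48 → 32×48, cost 32·7·48 = 10752; cumulative 17696
(((P (Q (R S))) T) U): 32×48 by 48×35 → 32×35, cost 32·48·35 = 53760; cumulative 71456
Total: 71456 scalar multiplications.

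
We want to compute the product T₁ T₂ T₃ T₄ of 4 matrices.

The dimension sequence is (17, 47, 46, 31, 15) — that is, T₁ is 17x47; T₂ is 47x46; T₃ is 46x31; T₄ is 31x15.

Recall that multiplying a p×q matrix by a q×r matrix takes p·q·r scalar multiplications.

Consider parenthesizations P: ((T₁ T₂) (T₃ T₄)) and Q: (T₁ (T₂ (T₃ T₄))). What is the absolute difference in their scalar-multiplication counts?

Order P = ((T₁ T₂) (T₃ T₄)): (T₁ T₂): 17×47 by 47×46 → 17×46, cost 17·47·46 = 36754; (T₃ T₄): 46×31 by 31×15 → 46×15, cost 46·31·15 = 21390; ((T₁ T₂) (T₃ T₄)): 17×46 by 46×15 → 17×15, cost 17·46·15 = 11730; cumulative 69874. Total 69874.
Order Q = (T₁ (T₂ (T₃ T₄))): (T₃ T₄): 46×31 by 31×15 → 46×15, cost 46·31·15 = 21390; (T₂ (T₃ T₄)): 47×46 by 46×15 → 47×15, cost 47·46·15 = 32430; cumulative 53820; (T₁ (T₂ (T₃ T₄))): 17×47 by 47×15 → 17×15, cost 17·47·15 = 11985; cumulative 65805. Total 65805.
Difference: |69874 − 65805| = 4069.

4069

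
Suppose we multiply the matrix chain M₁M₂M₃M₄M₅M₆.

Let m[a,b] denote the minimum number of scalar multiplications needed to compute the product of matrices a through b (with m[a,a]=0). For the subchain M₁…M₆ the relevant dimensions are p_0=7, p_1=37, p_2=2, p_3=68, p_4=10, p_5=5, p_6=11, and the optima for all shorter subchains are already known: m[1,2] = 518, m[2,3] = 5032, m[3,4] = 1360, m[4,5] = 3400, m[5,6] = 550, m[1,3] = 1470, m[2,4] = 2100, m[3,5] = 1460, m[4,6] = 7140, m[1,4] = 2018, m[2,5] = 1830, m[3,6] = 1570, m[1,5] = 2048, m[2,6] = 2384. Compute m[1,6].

2242

m[1,6] = min over k∈[1,5] of m[1,k]+m[k+1,6]+p_{0}·p_k·p_{6}.
k=1: 0 + 2384 + 7·37·11 = 5233; k=2: 518 + 1570 + 7·2·11 = 2242; k=3: 1470 + 7140 + 7·68·11 = 13846; k=4: 2018 + 550 + 7·10·11 = 3338; k=5: 2048 + 0 + 7·5·11 = 2433.
Minimum: 2242 at k=2.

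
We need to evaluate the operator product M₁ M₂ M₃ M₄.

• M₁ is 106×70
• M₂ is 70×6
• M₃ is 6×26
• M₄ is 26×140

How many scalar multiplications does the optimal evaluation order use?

155400

Adjacent pairs: M₁M₂ = 106·70·6 = 44520; M₂M₃ = 70·6·26 = 10920; M₃M₄ = 6·26·140 = 21840.
Length 3: M₁..M₃: k=1: 0+10920+106·70·26=203840; k=2: 44520+0+106·6·26=61056 → min 61056 | M₂..M₄: k=2: 0+21840+70·6·140=80640; k=3: 10920+0+70·26·140=265720 → min 80640.
Length 4: M₁..M₄: k=1: 0+80640+106·70·140=1119440; k=2: 44520+21840+106·6·140=155400; k=3: 61056+0+106·26·140=446896 → min 155400.
Optimal order: ((M₁ M₂) (M₃ M₄)) with cost 155400.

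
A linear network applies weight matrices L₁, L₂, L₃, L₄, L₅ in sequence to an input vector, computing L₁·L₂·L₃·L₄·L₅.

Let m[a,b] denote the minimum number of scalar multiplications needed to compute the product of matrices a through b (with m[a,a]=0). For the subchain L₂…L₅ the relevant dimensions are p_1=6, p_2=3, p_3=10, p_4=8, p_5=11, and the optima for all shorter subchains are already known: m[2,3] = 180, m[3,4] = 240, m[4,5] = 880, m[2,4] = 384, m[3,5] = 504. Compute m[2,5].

m[2,5] = min over k∈[2,4] of m[2,k]+m[k+1,5]+p_{1}·p_k·p_{5}.
k=2: 0 + 504 + 6·3·11 = 702; k=3: 180 + 880 + 6·10·11 = 1720; k=4: 384 + 0 + 6·8·11 = 912.
Minimum: 702 at k=2.

702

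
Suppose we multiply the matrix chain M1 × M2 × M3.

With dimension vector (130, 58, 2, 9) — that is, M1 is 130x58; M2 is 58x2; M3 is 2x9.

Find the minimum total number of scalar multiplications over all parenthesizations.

Order (M1 × (M2 × M3)): (M2 × M3): 58×2 by 2×9 → 58×9, cost 58·2·9 = 1044; (M1 × (M2 × M3)): 130×58 by 58×9 → 130×9, cost 130·58·9 = 67860; cumulative 68904. Total 68904.
Order ((M1 × M2) × M3): (M1 × M2): 130×58 by 58×2 → 130×2, cost 130·58·2 = 15080; ((M1 × M2) × M3): 130×2 by 2×9 → 130×9, cost 130·2·9 = 2340; cumulative 17420. Total 17420.
Minimum: 17420.

17420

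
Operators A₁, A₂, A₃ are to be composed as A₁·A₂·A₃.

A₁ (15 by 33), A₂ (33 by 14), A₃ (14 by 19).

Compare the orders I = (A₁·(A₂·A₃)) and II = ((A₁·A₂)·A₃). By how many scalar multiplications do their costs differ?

Order I = (A₁·(A₂·A₃)): (A₂·A₃): 33×14 by 14×19 → 33×19, cost 33·14·19 = 8778; (A₁·(A₂·A₃)): 15×33 by 33×19 → 15×19, cost 15·33·19 = 9405; cumulative 18183. Total 18183.
Order II = ((A₁·A₂)·A₃): (A₁·A₂): 15×33 by 33×14 → 15×14, cost 15·33·14 = 6930; ((A₁·A₂)·A₃): 15×14 by 14×19 → 15×19, cost 15·14·19 = 3990; cumulative 10920. Total 10920.
Difference: |18183 − 10920| = 7263.

7263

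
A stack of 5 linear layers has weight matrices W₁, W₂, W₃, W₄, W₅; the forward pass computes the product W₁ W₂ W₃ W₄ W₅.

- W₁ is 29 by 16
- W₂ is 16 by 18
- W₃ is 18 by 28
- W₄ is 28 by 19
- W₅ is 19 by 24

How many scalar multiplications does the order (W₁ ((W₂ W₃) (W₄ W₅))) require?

(W₂ W₃): 16×18 by 18×28 → 16×28, cost 16·18·28 = 8064
(W₄ W₅): 28×19 by 19×24 → 28×24, cost 28·19·24 = 12768
((W₂ W₃) (W₄ W₅)): 16×28 by 28×24 → 16×24, cost 16·28·24 = 10752; cumulative 31584
(W₁ ((W₂ W₃) (W₄ W₅))): 29×16 by 16×24 → 29×24, cost 29·16·24 = 11136; cumulative 42720
Total: 42720 scalar multiplications.

42720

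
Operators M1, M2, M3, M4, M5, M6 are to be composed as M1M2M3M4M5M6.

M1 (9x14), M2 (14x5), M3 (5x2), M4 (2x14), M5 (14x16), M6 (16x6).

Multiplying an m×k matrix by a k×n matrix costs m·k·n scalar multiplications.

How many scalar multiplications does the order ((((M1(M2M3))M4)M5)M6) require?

3524

(M2M3): 14×5 by 5×2 → 14×2, cost 14·5·2 = 140
(M1(M2M3)): 9×14 by 14×2 → 9×2, cost 9·14·2 = 252; cumulative 392
((M1(M2M3))M4): 9×2 by 2×14 → 9×14, cost 9·2·14 = 252; cumulative 644
(((M1(M2M3))M4)M5): 9×14 by 14×16 → 9×16, cost 9·14·16 = 2016; cumulative 2660
((((M1(M2M3))M4)M5)M6): 9×16 by 16×6 → 9×6, cost 9·16·6 = 864; cumulative 3524
Total: 3524 scalar multiplications.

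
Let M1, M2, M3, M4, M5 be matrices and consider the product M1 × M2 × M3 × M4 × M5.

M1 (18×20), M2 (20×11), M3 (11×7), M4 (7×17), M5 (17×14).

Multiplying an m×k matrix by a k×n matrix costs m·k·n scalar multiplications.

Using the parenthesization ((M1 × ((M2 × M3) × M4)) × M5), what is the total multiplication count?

(M2 × M3): 20×11 by 11×7 → 20×7, cost 20·11·7 = 1540
((M2 × M3) × M4): 20×7 by 7×17 → 20×17, cost 20·7·17 = 2380; cumulative 3920
(M1 × ((M2 × M3) × M4)): 18×20 by 20×17 → 18×17, cost 18·20·17 = 6120; cumulative 10040
((M1 × ((M2 × M3) × M4)) × M5): 18×17 by 17×14 → 18×14, cost 18·17·14 = 4284; cumulative 14324
Total: 14324 scalar multiplications.

14324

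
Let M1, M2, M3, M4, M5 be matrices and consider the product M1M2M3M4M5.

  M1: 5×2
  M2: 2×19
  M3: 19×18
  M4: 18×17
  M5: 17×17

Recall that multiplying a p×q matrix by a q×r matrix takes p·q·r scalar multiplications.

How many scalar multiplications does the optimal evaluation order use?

2044

Adjacent pairs: M1M2 = 5·2·19 = 190; M2M3 = 2·19·18 = 684; M3M4 = 19·18·17 = 5814; M4M5 = 18·17·17 = 5202.
Length 3: M1..M3: k=1: 0+684+5·2·18=864; k=2: 190+0+5·19·18=1900 → min 864 | M2..M4: k=2: 0+5814+2·19·17=6460; k=3: 684+0+2·18·17=1296 → min 1296 | M3..M5: k=3: 0+5202+19·18·17=11016; k=4: 5814+0+19·17·17=11305 → min 11016.
Length 4: M1..M4: k=1: 0+1296+5·2·17=1466; k=2: 190+5814+5·19·17=7619; k=3: 864+0+5·18·17=2394 → min 1466 | M2..M5: k=2: 0+11016+2·19·17=11662; k=3: 684+5202+2·18·17=6498; k=4: 1296+0+2·17·17=1874 → min 1874.
Length 5: M1..M5: k=1: 0+1874+5·2·17=2044; k=2: 190+11016+5·19·17=12821; k=3: 864+5202+5·18·17=7596; k=4: 1466+0+5·17·17=2911 → min 2044.
Optimal order: (M1(((M2M3)M4)M5)) with cost 2044.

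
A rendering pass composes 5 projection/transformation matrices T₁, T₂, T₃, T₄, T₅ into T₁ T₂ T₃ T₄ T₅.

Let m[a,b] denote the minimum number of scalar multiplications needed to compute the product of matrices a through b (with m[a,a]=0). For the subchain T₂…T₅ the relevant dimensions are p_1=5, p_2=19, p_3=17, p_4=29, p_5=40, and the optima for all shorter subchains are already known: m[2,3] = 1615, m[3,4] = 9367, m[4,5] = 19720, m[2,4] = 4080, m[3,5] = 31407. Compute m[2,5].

9880

m[2,5] = min over k∈[2,4] of m[2,k]+m[k+1,5]+p_{1}·p_k·p_{5}.
k=2: 0 + 31407 + 5·19·40 = 35207; k=3: 1615 + 19720 + 5·17·40 = 24735; k=4: 4080 + 0 + 5·29·40 = 9880.
Minimum: 9880 at k=4.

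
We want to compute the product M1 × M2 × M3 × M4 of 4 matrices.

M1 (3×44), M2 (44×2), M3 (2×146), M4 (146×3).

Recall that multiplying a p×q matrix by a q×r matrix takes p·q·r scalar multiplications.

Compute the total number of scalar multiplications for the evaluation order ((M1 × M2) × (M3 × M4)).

1158

(M1 × M2): 3×44 by 44×2 → 3×2, cost 3·44·2 = 264
(M3 × M4): 2×146 by 146×3 → 2×3, cost 2·146·3 = 876
((M1 × M2) × (M3 × M4)): 3×2 by 2×3 → 3×3, cost 3·2·3 = 18; cumulative 1158
Total: 1158 scalar multiplications.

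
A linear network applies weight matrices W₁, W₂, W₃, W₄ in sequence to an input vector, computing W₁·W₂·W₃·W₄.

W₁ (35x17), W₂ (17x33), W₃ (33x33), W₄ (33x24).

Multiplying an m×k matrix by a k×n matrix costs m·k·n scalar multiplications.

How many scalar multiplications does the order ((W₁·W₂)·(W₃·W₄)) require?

73491

(W₁·W₂): 35×17 by 17×33 → 35×33, cost 35·17·33 = 19635
(W₃·W₄): 33×33 by 33×24 → 33×24, cost 33·33·24 = 26136
((W₁·W₂)·(W₃·W₄)): 35×33 by 33×24 → 35×24, cost 35·33·24 = 27720; cumulative 73491
Total: 73491 scalar multiplications.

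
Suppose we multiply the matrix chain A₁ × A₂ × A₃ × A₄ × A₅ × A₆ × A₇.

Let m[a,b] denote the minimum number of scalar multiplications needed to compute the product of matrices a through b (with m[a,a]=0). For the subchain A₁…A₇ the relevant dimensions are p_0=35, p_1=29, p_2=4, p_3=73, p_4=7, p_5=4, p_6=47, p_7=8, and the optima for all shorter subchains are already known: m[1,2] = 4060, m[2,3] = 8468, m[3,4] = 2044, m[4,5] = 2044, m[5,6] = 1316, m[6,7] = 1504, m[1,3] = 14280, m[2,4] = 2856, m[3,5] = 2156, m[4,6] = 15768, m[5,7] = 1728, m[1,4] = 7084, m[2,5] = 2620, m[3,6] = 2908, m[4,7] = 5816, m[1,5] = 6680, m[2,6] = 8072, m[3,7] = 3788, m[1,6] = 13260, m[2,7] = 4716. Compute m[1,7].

m[1,7] = min over k∈[1,6] of m[1,k]+m[k+1,7]+p_{0}·p_k·p_{7}.
k=1: 0 + 4716 + 35·29·8 = 12836; k=2: 4060 + 3788 + 35·4·8 = 8968; k=3: 14280 + 5816 + 35·73·8 = 40536; k=4: 7084 + 1728 + 35·7·8 = 10772; k=5: 6680 + 1504 + 35·4·8 = 9304; k=6: 13260 + 0 + 35·47·8 = 26420.
Minimum: 8968 at k=2.

8968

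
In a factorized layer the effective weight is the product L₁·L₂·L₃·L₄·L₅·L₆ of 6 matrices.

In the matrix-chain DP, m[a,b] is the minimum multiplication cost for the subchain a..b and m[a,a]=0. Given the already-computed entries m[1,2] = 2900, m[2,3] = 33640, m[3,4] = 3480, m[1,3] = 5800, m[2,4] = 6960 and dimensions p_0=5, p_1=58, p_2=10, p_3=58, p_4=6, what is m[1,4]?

6680

m[1,4] = min over k∈[1,3] of m[1,k]+m[k+1,4]+p_{0}·p_k·p_{4}.
k=1: 0 + 6960 + 5·58·6 = 8700; k=2: 2900 + 3480 + 5·10·6 = 6680; k=3: 5800 + 0 + 5·58·6 = 7540.
Minimum: 6680 at k=2.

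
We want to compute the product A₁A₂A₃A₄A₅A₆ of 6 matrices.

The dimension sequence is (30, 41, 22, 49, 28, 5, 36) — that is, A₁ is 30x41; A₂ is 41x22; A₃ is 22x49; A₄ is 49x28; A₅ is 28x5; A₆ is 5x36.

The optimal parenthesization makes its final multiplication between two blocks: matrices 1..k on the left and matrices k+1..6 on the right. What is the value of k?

Adjacent pairs: A₁A₂ = 30·41·22 = 27060; A₂A₃ = 41·22·49 = 44198; A₃A₄ = 22·49·28 = 30184; A₄A₅ = 49·28·5 = 6860; A₅A₆ = 28·5·36 = 5040.
Length 3: A₁..A₃: k=1: 0+44198+30·41·49=104468; k=2: 27060+0+30·22·49=59400 → min 59400 | A₂..A₄: k=2: 0+30184+41·22·28=55440; k=3: 44198+0+41·49·28=100450 → min 55440 | A₃..A₅: k=3: 0+6860+22·49·5=12250; k=4: 30184+0+22·28·5=33264 → min 12250 | A₄..A₆: k=4: 0+5040+49·28·36=54432; k=5: 6860+0+49·5·36=15680 → min 15680.
Length 4: A₁..A₄: k=1: 0+55440+30·41·28=89880; k=2: 27060+30184+30·22·28=75724; k=3: 59400+0+30·49·28=100560 → min 75724 | A₂..A₅: k=2: 0+12250+41·22·5=16760; k=3: 44198+6860+41·49·5=61103; k=4: 55440+0+41·28·5=61180 → min 16760 | A₃..A₆: k=3: 0+15680+22·49·36=54488; k=4: 30184+5040+22·28·36=57400; k=5: 12250+0+22·5·36=16210 → min 16210.
Length 5: A₁..A₅: k=1: 0+16760+30·41·5=22910; k=2: 27060+12250+30·22·5=42610; k=3: 59400+6860+30·49·5=73610; k=4: 75724+0+30·28·5=79924 → min 22910 | A₂..A₆: k=2: 0+16210+41·22·36=48682; k=3: 44198+15680+41·49·36=132202; k=4: 55440+5040+41·28·36=101808; k=5: 16760+0+41·5·36=24140 → min 24140.
Top-level splits: k=1: (A₁..A₁)·(A₂..A₆) → 0+24140+30·41·36 = 68420; k=2: (A₁..A₂)·(A₃..A₆) → 27060+16210+30·22·36 = 67030; k=3: (A₁..A₃)·(A₄..A₆) → 59400+15680+30·49·36 = 128000; k=4: (A₁..A₄)·(A₅..A₆) → 75724+5040+30·28·36 = 111004; k=5: (A₁..A₅)·(A₆..A₆) → 22910+0+30·5·36 = 28310.
Best split is after A₅, i.e. k = 5.

5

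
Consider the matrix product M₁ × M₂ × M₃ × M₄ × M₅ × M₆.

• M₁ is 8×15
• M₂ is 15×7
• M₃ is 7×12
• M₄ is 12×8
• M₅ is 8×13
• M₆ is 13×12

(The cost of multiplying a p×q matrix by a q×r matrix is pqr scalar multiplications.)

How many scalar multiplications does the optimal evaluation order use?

3976

Adjacent pairs: M₁M₂ = 8·15·7 = 840; M₂M₃ = 15·7·12 = 1260; M₃M₄ = 7·12·8 = 672; M₄M₅ = 12·8·13 = 1248; M₅M₆ = 8·13·12 = 1248.
Length 3: M₁..M₃: k=1: 0+1260+8·15·12=2700; k=2: 840+0+8·7·12=1512 → min 1512 | M₂..M₄: k=2: 0+672+15·7·8=1512; k=3: 1260+0+15·12·8=2700 → min 1512 | M₃..M₅: k=3: 0+1248+7·12·13=2340; k=4: 672+0+7·8·13=1400 → min 1400 | M₄..M₆: k=4: 0+1248+12·8·12=2400; k=5: 1248+0+12·13·12=3120 → min 2400.
Length 4: M₁..M₄: k=1: 0+1512+8·15·8=2472; k=2: 840+672+8·7·8=1960; k=3: 1512+0+8·12·8=2280 → min 1960 | M₂..M₅: k=2: 0+1400+15·7·13=2765; k=3: 1260+1248+15·12·13=4848; k=4: 1512+0+15·8·13=3072 → min 2765 | M₃..M₆: k=3: 0+2400+7·12·12=3408; k=4: 672+1248+7·8·12=2592; k=5: 1400+0+7·13·12=2492 → min 2492.
Length 5: M₁..M₅: k=1: 0+2765+8·15·13=4325; k=2: 840+1400+8·7·13=2968; k=3: 1512+1248+8·12·13=4008; k=4: 1960+0+8·8·13=2792 → min 2792 | M₂..M₆: k=2: 0+2492+15·7·12=3752; k=3: 1260+2400+15·12·12=5820; k=4: 1512+1248+15·8·12=4200; k=5: 2765+0+15·13·12=5105 → min 3752.
Length 6: M₁..M₆: k=1: 0+3752+8·15·12=5192; k=2: 840+2492+8·7·12=4004; k=3: 1512+2400+8·12·12=5064; k=4: 1960+1248+8·8·12=3976; k=5: 2792+0+8·13·12=4040 → min 3976.
Optimal order: (((M₁ × M₂) × (M₃ × M₄)) × (M₅ × M₆)) with cost 3976.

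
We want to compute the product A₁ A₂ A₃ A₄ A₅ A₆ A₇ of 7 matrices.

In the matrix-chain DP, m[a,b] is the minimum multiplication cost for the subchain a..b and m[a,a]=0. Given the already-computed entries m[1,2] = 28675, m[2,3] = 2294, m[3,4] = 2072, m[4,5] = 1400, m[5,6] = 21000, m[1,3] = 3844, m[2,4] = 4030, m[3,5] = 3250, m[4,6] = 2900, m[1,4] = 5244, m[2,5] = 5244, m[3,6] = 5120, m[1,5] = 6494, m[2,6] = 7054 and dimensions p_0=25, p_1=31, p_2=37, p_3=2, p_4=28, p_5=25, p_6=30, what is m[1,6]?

8244

m[1,6] = min over k∈[1,5] of m[1,k]+m[k+1,6]+p_{0}·p_k·p_{6}.
k=1: 0 + 7054 + 25·31·30 = 30304; k=2: 28675 + 5120 + 25·37·30 = 61545; k=3: 3844 + 2900 + 25·2·30 = 8244; k=4: 5244 + 21000 + 25·28·30 = 47244; k=5: 6494 + 0 + 25·25·30 = 25244.
Minimum: 8244 at k=3.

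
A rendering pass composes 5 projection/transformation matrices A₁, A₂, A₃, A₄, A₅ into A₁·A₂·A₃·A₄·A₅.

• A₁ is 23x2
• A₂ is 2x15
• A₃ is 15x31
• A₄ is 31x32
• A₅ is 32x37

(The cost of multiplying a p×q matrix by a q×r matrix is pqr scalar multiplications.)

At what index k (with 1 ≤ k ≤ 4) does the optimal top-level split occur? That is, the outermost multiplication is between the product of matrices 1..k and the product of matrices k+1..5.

Adjacent pairs: A₁A₂ = 23·2·15 = 690; A₂A₃ = 2·15·31 = 930; A₃A₄ = 15·31·32 = 14880; A₄A₅ = 31·32·37 = 36704.
Length 3: A₁..A₃: k=1: 0+930+23·2·31=2356; k=2: 690+0+23·15·31=11385 → min 2356 | A₂..A₄: k=2: 0+14880+2·15·32=15840; k=3: 930+0+2·31·32=2914 → min 2914 | A₃..A₅: k=3: 0+36704+15·31·37=53909; k=4: 14880+0+15·32·37=32640 → min 32640.
Length 4: A₁..A₄: k=1: 0+2914+23·2·32=4386; k=2: 690+14880+23·15·32=26610; k=3: 2356+0+23·31·32=25172 → min 4386 | A₂..A₅: k=2: 0+32640+2·15·37=33750; k=3: 930+36704+2·31·37=39928; k=4: 2914+0+2·32·37=5282 → min 5282.
Top-level splits: k=1: (A₁..A₁)·(A₂..A₅) → 0+5282+23·2·37 = 6984; k=2: (A₁..A₂)·(A₃..A₅) → 690+32640+23·15·37 = 46095; k=3: (A₁..A₃)·(A₄..A₅) → 2356+36704+23·31·37 = 65441; k=4: (A₁..A₄)·(A₅..A₅) → 4386+0+23·32·37 = 31618.
Best split is after A₁, i.e. k = 1.

1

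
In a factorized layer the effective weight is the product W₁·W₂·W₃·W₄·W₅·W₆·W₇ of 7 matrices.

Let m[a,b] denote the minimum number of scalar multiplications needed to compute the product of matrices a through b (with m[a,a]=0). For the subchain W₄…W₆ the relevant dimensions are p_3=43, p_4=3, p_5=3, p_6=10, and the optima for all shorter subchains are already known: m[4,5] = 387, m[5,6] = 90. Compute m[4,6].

1380

m[4,6] = min over k∈[4,5] of m[4,k]+m[k+1,6]+p_{3}·p_k·p_{6}.
k=4: 0 + 90 + 43·3·10 = 1380; k=5: 387 + 0 + 43·3·10 = 1677.
Minimum: 1380 at k=4.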